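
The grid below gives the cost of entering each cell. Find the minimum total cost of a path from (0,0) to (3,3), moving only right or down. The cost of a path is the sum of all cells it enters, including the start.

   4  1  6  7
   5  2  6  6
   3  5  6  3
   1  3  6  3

Cheapest: (0,0) -> (0,1) -> (1,1) -> (2,1) -> (2,2) -> (2,3) -> (3,3)
  4 + 1 + 2 + 5 + 6 + 3 + 3 = 24

24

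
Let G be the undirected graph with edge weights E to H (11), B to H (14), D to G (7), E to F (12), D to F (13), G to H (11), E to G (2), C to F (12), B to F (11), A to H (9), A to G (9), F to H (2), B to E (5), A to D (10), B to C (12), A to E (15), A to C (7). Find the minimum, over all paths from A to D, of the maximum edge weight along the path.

9

Some routes from A to D:
A→G→D: max(9, 7) = 9
A→D: max(10) = 10
A→H→E→G→D: max(9, 11, 2, 7) = 11
Smallest bottleneck: 9.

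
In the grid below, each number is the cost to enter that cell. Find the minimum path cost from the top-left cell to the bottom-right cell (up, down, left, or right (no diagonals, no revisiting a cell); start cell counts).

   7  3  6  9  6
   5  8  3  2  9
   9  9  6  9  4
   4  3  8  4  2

36

One optimal route is [0,0] → [0,1] → [0,2] → [1,2] → [1,3] → [1,4] → [2,4] → [3,4].
Its cost is 7 + 3 + 6 + 3 + 2 + 9 + 4 + 2 = 36.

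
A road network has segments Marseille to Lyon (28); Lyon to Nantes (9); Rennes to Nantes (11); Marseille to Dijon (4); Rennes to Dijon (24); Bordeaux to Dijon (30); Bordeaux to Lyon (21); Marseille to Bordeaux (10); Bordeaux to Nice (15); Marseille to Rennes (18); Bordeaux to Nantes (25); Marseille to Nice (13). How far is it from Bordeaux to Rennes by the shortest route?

Comparing a few candidate routes:
Bordeaux → Lyon → Nantes → Rennes: 21 + 9 + 11 = 41
Bordeaux → Nice → Marseille → Rennes: 15 + 13 + 18 = 46
Bordeaux → Nantes → Rennes: 25 + 11 = 36
Bordeaux → Marseille → Rennes: 10 + 18 = 28
Bordeaux → Marseille → Dijon → Rennes: 10 + 4 + 24 = 38
Shortest: 28 mi.

28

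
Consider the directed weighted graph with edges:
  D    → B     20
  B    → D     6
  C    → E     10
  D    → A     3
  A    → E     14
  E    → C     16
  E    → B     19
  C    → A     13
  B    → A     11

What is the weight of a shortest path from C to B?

Paths from C to B:
C-A-E-B: 13 + 14 + 19 = 46
C-E-B: 10 + 19 = 29
Best route has total 29.

29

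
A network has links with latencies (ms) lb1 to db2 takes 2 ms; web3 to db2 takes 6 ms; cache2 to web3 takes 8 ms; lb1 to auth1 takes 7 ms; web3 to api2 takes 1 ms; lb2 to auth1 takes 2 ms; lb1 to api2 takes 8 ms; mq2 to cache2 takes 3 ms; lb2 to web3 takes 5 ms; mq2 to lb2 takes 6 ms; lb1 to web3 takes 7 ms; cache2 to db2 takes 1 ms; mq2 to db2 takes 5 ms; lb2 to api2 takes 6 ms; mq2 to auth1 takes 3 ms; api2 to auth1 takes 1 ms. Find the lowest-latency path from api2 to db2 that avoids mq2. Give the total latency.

Comparing a few candidate routes:
api2-auth1-lb1-db2: 1 + 7 + 2 = 10
api2-lb1-db2: 8 + 2 = 10
api2-web3-db2: 1 + 6 = 7
api2-web3-lb1-db2: 1 + 7 + 2 = 10
Best route has total 7 ms.

7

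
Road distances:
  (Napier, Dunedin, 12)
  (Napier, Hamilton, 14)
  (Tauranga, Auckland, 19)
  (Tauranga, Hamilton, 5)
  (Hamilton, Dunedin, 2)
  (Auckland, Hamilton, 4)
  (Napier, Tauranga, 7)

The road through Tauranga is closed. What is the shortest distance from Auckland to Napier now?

18

Candidate routes:
Auckland → Hamilton → Napier: 4 + 14 = 18
Auckland → Hamilton → Dunedin → Napier: 4 + 2 + 12 = 18
The minimum is 18.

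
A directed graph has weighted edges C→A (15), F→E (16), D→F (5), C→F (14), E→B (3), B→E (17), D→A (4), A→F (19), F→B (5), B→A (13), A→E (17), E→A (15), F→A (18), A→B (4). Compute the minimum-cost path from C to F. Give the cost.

14

Routes from C to F:
C - A - F: 15 + 19 = 34
C - F: 14
The minimum is 14.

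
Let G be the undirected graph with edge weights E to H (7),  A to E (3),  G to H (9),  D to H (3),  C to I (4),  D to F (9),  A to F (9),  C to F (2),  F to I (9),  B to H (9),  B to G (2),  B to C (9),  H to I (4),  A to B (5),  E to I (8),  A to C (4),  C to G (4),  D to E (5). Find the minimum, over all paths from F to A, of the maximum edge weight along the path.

4

Some routes from F to A:
F→C→A: max(2, 4) = 4
F→C→G→B→A: max(2, 4, 2, 5) = 5
F→C→I→H→D→E→A: max(2, 4, 4, 3, 5, 3) = 5
Smallest bottleneck: 4.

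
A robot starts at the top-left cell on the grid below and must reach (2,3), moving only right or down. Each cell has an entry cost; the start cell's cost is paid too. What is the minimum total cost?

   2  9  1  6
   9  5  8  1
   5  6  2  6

25

Best path: r0c0 r0c1 r0c2 r0c3 r1c3 r2c3
Cost: 2 + 9 + 1 + 6 + 1 + 6 = 25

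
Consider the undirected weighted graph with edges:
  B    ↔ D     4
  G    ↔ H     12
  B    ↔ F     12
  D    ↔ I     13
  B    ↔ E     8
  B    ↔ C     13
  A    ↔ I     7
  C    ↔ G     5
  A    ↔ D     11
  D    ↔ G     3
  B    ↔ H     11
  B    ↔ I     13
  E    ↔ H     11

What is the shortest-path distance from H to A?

A few of the H→A routes:
H - B - I - A: 11 + 13 + 7 = 31
H - B - D - I - A: 11 + 4 + 13 + 7 = 35
H - G - D - A: 12 + 3 + 11 = 26
H - B - D - A: 11 + 4 + 11 = 26
H - E - B - D - A: 11 + 8 + 4 + 11 = 34
The minimum is 26.

26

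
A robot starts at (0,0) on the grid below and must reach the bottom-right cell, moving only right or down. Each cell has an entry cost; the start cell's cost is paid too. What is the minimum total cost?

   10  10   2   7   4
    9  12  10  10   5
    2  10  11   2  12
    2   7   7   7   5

49

Path (0,0) -> (1,0) -> (2,0) -> (3,0) -> (3,1) -> (3,2) -> (3,3) -> (3,4): 10 + 9 + 2 + 2 + 7 + 7 + 7 + 5 = 49.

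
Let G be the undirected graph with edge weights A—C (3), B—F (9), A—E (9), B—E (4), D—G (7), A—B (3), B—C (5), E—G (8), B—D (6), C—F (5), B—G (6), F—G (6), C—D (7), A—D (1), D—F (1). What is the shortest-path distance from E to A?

A few of the E→A routes:
E → B → A: 4 + 3 = 7
E → B → C → F → D → A: 4 + 5 + 5 + 1 + 1 = 16
E → B → F → D → A: 4 + 9 + 1 + 1 = 15
E → B → C → A: 4 + 5 + 3 = 12
E → A: 9
E → B → D → A: 4 + 6 + 1 = 11
Shortest: 7.

7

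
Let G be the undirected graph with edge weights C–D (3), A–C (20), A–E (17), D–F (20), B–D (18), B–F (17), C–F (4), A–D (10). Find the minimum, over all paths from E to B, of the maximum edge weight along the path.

17

Checking several routes:
E → A → D → B: max(17, 10, 18) = 18
E → A → C → F → B: max(17, 20, 4, 17) = 20
E → A → D → C → F → B: max(17, 10, 3, 4, 17) = 17
Best route has worst link 17.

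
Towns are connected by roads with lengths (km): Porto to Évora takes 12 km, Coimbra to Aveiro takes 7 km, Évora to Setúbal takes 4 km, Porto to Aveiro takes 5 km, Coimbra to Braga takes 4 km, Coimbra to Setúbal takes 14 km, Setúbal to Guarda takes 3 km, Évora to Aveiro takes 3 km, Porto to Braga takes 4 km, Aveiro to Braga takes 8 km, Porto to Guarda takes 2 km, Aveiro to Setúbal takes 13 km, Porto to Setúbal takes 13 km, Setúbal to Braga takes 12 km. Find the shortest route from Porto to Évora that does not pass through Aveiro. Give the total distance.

9

A few of the Porto→Évora routes:
Porto - Guarda - Setúbal - Évora: 2 + 3 + 4 = 9
Porto - Braga - Setúbal - Évora: 4 + 12 + 4 = 20
Porto - Évora: 12
Porto - Setúbal - Évora: 13 + 4 = 17
Shortest: 9 km.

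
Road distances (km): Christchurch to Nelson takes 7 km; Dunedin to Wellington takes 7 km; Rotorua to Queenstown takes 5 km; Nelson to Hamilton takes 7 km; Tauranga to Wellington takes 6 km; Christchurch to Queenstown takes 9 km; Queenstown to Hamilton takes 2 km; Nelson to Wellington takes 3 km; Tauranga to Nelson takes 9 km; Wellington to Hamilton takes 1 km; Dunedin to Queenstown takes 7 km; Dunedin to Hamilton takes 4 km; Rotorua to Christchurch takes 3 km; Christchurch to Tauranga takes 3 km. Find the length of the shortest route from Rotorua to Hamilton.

7

Some routes from Rotorua to Hamilton:
Rotorua → Christchurch → Nelson → Wellington → Hamilton: 3 + 7 + 3 + 1 = 14
Rotorua → Christchurch → Queenstown → Hamilton: 3 + 9 + 2 = 14
Rotorua → Queenstown → Hamilton: 5 + 2 = 7
Rotorua → Christchurch → Tauranga → Wellington → Hamilton: 3 + 3 + 6 + 1 = 13
Shortest: 7 km.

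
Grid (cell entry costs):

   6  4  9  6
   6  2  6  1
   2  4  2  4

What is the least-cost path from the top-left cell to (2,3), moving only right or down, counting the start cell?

Best path: [0,0] [0,1] [1,1] [2,1] [2,2] [2,3]
Cost: 6 + 4 + 2 + 4 + 2 + 4 = 22

22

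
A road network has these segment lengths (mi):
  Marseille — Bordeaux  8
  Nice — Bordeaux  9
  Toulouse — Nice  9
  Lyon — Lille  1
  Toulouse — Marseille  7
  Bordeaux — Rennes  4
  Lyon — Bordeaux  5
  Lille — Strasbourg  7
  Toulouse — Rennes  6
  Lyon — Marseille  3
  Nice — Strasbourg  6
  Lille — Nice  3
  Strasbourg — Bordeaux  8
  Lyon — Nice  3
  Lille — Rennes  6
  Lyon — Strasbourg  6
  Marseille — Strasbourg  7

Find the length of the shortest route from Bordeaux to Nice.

8

Comparing a few candidate routes:
Bordeaux-Nice: 9
Bordeaux-Rennes-Lille-Lyon-Nice: 4 + 6 + 1 + 3 = 14
Bordeaux-Rennes-Lille-Nice: 4 + 6 + 3 = 13
Bordeaux-Marseille-Lyon-Nice: 8 + 3 + 3 = 14
Bordeaux-Lyon-Lille-Nice: 5 + 1 + 3 = 9
Bordeaux-Lyon-Nice: 5 + 3 = 8
Best route has total 8 mi.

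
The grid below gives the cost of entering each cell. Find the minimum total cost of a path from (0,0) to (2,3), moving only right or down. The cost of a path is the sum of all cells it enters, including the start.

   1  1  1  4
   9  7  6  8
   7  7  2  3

14

Cheapest: (0,0) (0,1) (0,2) (1,2) (2,2) (2,3)
  1 + 1 + 1 + 6 + 2 + 3 = 14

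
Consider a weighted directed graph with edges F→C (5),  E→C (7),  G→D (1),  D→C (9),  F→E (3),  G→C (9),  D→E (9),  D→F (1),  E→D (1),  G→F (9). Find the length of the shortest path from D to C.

Candidate routes:
D - F - E - C: 1 + 3 + 7 = 11
D - C: 9
D - F - C: 1 + 5 = 6
D - E - C: 9 + 7 = 16
The minimum is 6.

6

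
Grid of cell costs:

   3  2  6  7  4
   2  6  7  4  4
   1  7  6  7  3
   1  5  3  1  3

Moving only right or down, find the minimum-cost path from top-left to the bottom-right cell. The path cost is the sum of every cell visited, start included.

19

Take r0c0 -> r1c0 -> r2c0 -> r3c0 -> r3c1 -> r3c2 -> r3c3 -> r3c4 for a total of 3 + 2 + 1 + 1 + 5 + 3 + 1 + 3 = 19.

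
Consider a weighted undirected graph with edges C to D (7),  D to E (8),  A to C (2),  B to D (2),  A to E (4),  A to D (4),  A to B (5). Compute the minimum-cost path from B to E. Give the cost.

A few of the B→E routes:
B→A→E: 5 + 4 = 9
B→D→A→E: 2 + 4 + 4 = 10
B→D→E: 2 + 8 = 10
The minimum is 9.

9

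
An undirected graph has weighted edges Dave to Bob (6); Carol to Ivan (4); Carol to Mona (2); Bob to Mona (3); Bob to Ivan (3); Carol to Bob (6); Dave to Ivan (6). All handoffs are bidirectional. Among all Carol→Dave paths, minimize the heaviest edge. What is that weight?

6

A few of the Carol→Dave routes:
Carol-Ivan-Bob-Dave: max(4, 3, 6) = 6
Carol-Bob-Ivan-Dave: max(6, 3, 6) = 6
Carol-Bob-Dave: max(6, 6) = 6
Carol-Ivan-Dave: max(4, 6) = 6
The minimum achievable maximum is 6.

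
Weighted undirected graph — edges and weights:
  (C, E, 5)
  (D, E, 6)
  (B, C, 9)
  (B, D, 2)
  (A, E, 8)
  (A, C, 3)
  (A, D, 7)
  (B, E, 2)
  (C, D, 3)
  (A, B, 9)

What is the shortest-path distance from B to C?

5

A few of the B→C routes:
B→E→D→C: 2 + 6 + 3 = 11
B→E→C: 2 + 5 = 7
B→D→C: 2 + 3 = 5
B→C: 9
B→D→A→C: 2 + 7 + 3 = 12
The minimum is 5.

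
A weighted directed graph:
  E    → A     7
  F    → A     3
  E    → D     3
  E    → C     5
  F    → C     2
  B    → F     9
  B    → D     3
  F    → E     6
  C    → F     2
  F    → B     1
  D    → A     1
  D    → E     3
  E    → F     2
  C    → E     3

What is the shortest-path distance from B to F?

8

Routes from B to F:
B -> D -> E -> F: 3 + 3 + 2 = 8
B -> F: 9
B -> D -> E -> C -> F: 3 + 3 + 5 + 2 = 13
The minimum is 8.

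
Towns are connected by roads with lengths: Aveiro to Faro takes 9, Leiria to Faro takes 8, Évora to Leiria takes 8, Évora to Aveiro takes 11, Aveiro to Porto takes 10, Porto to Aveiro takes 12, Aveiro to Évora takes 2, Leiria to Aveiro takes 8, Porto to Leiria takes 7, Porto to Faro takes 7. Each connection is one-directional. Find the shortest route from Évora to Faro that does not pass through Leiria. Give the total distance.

Candidate routes:
Évora→Aveiro→Faro: 11 + 9 = 20
Évora→Aveiro→Porto→Faro: 11 + 10 + 7 = 28
Best route has total 20.

20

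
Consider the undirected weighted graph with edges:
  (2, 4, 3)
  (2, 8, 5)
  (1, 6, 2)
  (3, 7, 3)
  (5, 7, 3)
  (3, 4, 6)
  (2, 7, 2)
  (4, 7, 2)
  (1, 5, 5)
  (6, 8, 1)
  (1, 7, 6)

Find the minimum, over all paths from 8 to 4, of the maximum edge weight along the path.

Checking several routes:
8 -> 2 -> 7 -> 4: max(5, 2, 2) = 5
8 -> 2 -> 4: max(5, 3) = 5
8 -> 6 -> 1 -> 5 -> 7 -> 2 -> 4: max(1, 2, 5, 3, 2, 3) = 5
8 -> 6 -> 1 -> 5 -> 7 -> 4: max(1, 2, 5, 3, 2) = 5
8 -> 2 -> 7 -> 3 -> 4: max(5, 2, 3, 6) = 6
The minimum achievable maximum is 5.

5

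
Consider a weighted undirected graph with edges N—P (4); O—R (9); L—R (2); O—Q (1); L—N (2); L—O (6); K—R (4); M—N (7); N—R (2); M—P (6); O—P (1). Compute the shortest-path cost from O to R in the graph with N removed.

8

Paths from O to R avoiding N:
O-L-R: 6 + 2 = 8
O-R: 9
The minimum is 8.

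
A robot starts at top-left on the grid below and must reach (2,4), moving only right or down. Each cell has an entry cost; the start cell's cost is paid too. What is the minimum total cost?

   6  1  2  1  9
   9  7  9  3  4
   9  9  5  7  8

25

Path [0,0]→[0,1]→[0,2]→[0,3]→[1,3]→[1,4]→[2,4]: 6 + 1 + 2 + 1 + 3 + 4 + 8 = 25.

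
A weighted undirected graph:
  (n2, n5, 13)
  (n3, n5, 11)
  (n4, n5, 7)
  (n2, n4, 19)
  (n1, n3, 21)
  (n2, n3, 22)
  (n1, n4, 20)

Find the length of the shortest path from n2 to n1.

39

Some routes from n2 to n1:
n2 → n5 → n4 → n1: 13 + 7 + 20 = 40
n2 → n3 → n1: 22 + 21 = 43
n2 → n4 → n1: 19 + 20 = 39
The minimum is 39.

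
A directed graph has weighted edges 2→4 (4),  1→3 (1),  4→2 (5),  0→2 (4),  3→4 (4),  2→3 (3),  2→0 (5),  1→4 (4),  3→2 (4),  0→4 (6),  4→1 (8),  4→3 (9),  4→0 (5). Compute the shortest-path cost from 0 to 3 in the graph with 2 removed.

15

Paths from 0 to 3 avoiding 2:
0-4-3: 6 + 9 = 15
0-4-1-3: 6 + 8 + 1 = 15
Shortest: 15.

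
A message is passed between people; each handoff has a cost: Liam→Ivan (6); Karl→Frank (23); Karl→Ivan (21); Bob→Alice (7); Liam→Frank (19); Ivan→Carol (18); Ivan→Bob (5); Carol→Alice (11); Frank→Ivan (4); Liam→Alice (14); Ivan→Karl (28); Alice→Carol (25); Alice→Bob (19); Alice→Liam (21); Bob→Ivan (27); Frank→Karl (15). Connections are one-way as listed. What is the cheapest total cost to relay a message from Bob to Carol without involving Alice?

Routes from Bob to Carol avoiding Alice:
Bob - Ivan - Carol: 27 + 18 = 45
Best route has total 45.

45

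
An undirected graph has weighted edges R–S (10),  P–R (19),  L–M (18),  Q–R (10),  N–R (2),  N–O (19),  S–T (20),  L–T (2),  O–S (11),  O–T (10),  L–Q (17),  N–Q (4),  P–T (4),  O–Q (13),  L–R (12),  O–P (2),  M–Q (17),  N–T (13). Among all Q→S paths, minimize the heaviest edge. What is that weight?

Some routes from Q to S:
Q → N → R → L → T → O → S: max(4, 2, 12, 2, 10, 11) = 12
Q → R → L → T → P → O → S: max(10, 12, 2, 4, 2, 11) = 12
Q → R → S: max(10, 10) = 10
Q → N → R → L → T → P → O → S: max(4, 2, 12, 2, 4, 2, 11) = 12
Q → R → L → T → O → S: max(10, 12, 2, 10, 11) = 12
Q → N → R → S: max(4, 2, 10) = 10
Smallest bottleneck: 10.

10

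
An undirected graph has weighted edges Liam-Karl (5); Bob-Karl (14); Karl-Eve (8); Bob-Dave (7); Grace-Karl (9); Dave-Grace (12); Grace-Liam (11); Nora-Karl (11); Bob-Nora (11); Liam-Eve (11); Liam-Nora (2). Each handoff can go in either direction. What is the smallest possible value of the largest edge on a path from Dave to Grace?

11

Checking several routes:
Dave → Bob → Nora → Karl → Eve → Liam → Grace: max(7, 11, 11, 8, 11, 11) = 11
Dave → Bob → Nora → Liam → Karl → Grace: max(7, 11, 2, 5, 9) = 11
Dave → Bob → Nora → Karl → Liam → Grace: max(7, 11, 11, 5, 11) = 11
Dave → Bob → Nora → Karl → Grace: max(7, 11, 11, 9) = 11
Dave → Bob → Nora → Liam → Eve → Karl → Grace: max(7, 11, 2, 11, 8, 9) = 11
Smallest bottleneck: 11.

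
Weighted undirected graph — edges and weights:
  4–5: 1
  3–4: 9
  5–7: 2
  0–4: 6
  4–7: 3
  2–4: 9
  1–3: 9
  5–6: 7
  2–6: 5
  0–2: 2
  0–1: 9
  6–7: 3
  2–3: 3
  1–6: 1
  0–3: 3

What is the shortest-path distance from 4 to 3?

9

Checking several routes:
4 -> 3: 9
4 -> 2 -> 3: 9 + 3 = 12
4 -> 0 -> 3: 6 + 3 = 9
4 -> 0 -> 2 -> 3: 6 + 2 + 3 = 11
The minimum is 9.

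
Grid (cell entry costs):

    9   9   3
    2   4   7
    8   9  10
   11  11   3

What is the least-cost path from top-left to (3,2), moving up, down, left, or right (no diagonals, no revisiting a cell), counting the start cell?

Cheapest: r0c0→r1c0→r1c1→r1c2→r2c2→r3c2
  9 + 2 + 4 + 7 + 10 + 3 = 35

35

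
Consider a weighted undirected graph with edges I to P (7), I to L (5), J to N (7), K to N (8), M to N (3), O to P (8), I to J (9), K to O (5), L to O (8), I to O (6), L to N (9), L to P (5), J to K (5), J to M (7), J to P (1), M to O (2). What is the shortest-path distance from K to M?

7

Checking several routes:
K -> N -> M: 8 + 3 = 11
K -> J -> M: 5 + 7 = 12
K -> J -> N -> M: 5 + 7 + 3 = 15
K -> O -> M: 5 + 2 = 7
Shortest: 7.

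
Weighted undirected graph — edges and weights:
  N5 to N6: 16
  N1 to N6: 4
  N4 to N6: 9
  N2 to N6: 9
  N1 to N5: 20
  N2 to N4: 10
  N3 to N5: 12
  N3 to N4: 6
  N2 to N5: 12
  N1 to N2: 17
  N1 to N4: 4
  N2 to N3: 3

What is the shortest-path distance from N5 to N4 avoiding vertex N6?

Comparing a few candidate routes:
N5 -> N3 -> N4: 12 + 6 = 18
N5 -> N2 -> N3 -> N4: 12 + 3 + 6 = 21
N5 -> N2 -> N4: 12 + 10 = 22
N5 -> N1 -> N4: 20 + 4 = 24
The minimum is 18.

18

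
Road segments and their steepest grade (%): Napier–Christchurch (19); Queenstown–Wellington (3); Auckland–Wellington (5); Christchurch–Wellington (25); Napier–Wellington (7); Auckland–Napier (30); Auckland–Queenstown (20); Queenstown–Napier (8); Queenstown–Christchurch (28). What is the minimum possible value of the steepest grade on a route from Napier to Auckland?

7

Checking several routes:
Napier → Christchurch → Wellington → Auckland: max(19, 25, 5) = 25
Napier → Queenstown → Wellington → Auckland: max(8, 3, 5) = 8
Napier → Wellington → Queenstown → Auckland: max(7, 3, 20) = 20
Napier → Wellington → Auckland: max(7, 5) = 7
Napier → Queenstown → Auckland: max(8, 20) = 20
The minimum achievable maximum is 7%.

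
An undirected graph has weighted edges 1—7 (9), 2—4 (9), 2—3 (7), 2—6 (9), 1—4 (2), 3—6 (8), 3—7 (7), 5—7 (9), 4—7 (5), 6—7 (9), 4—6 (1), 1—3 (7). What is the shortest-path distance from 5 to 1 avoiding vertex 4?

Paths from 5 to 1 avoiding 4:
5 -> 7 -> 6 -> 2 -> 3 -> 1: 9 + 9 + 9 + 7 + 7 = 41
5 -> 7 -> 6 -> 3 -> 1: 9 + 9 + 8 + 7 = 33
5 -> 7 -> 3 -> 1: 9 + 7 + 7 = 23
5 -> 7 -> 1: 9 + 9 = 18
Shortest: 18.

18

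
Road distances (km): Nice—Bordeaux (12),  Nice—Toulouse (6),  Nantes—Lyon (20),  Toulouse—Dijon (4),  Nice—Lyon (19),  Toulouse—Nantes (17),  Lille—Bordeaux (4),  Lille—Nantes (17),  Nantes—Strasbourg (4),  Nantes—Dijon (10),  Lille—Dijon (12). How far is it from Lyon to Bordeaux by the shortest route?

31

A few of the Lyon→Bordeaux routes:
Lyon - Nantes - Dijon - Toulouse - Nice - Bordeaux: 20 + 10 + 4 + 6 + 12 = 52
Lyon - Nice - Bordeaux: 19 + 12 = 31
Lyon - Nantes - Dijon - Lille - Bordeaux: 20 + 10 + 12 + 4 = 46
Lyon - Nantes - Lille - Bordeaux: 20 + 17 + 4 = 41
Lyon - Nice - Toulouse - Dijon - Lille - Bordeaux: 19 + 6 + 4 + 12 + 4 = 45
Lyon - Nantes - Toulouse - Nice - Bordeaux: 20 + 17 + 6 + 12 = 55
Shortest: 31 km.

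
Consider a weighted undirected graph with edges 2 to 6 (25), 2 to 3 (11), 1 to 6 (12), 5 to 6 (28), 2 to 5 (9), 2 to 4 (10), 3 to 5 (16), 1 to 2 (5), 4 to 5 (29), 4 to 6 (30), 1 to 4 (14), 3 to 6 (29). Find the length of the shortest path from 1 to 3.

16

Comparing a few candidate routes:
1 -> 6 -> 3: 12 + 29 = 41
1 -> 4 -> 2 -> 3: 14 + 10 + 11 = 35
1 -> 2 -> 3: 5 + 11 = 16
1 -> 2 -> 5 -> 3: 5 + 9 + 16 = 30
Shortest: 16.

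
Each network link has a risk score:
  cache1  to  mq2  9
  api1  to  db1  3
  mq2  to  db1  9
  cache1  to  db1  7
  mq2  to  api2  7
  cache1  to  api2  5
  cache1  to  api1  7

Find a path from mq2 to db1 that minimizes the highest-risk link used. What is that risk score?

7

Some routes from mq2 to db1:
mq2→cache1→api1→db1: max(9, 7, 3) = 9
mq2→api2→cache1→db1: max(7, 5, 7) = 7
mq2→api2→cache1→api1→db1: max(7, 5, 7, 3) = 7
Smallest bottleneck: 7.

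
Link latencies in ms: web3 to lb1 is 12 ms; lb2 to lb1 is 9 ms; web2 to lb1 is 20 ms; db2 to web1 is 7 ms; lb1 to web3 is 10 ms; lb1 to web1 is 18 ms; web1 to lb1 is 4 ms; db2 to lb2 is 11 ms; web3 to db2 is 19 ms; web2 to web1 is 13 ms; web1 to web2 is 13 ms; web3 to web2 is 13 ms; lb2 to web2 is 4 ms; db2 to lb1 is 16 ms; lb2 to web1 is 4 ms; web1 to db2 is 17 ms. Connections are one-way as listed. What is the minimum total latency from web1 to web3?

14

Routes from web1 to web3:
web1 -> lb1 -> web3: 4 + 10 = 14
web1 -> db2 -> lb2 -> web2 -> lb1 -> web3: 17 + 11 + 4 + 20 + 10 = 62
web1 -> db2 -> lb1 -> web3: 17 + 16 + 10 = 43
web1 -> web2 -> lb1 -> web3: 13 + 20 + 10 = 43
web1 -> db2 -> lb2 -> lb1 -> web3: 17 + 11 + 9 + 10 = 47
The minimum is 14 ms.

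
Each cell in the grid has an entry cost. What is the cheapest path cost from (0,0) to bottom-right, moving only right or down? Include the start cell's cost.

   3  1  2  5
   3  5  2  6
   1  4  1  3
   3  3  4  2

14

Take r0c0→r0c1→r0c2→r1c2→r2c2→r2c3→r3c3 for a total of 3 + 1 + 2 + 2 + 1 + 3 + 2 = 14.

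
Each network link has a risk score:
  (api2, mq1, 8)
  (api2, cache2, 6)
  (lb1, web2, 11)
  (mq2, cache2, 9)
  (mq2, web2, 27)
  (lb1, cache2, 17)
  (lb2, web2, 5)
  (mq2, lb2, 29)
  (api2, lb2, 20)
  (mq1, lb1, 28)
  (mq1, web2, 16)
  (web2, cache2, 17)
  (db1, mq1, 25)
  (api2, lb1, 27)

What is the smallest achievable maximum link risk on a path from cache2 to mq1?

Checking several routes:
cache2→web2→lb2→api2→mq1: max(17, 5, 20, 8) = 20
cache2→lb1→web2→mq1: max(17, 11, 16) = 17
cache2→lb1→web2→lb2→api2→mq1: max(17, 11, 5, 20, 8) = 20
cache2→api2→lb2→web2→mq1: max(6, 20, 5, 16) = 20
cache2→web2→mq1: max(17, 16) = 17
cache2→api2→mq1: max(6, 8) = 8
The minimum achievable maximum is 8.

8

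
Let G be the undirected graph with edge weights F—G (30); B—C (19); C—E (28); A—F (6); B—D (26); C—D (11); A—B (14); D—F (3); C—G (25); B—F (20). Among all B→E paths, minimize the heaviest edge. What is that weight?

28

Comparing a few candidate routes:
B-A-F-D-C-E: max(14, 6, 3, 11, 28) = 28
B-C-E: max(19, 28) = 28
B-F-D-C-E: max(20, 3, 11, 28) = 28
Best route has worst link 28.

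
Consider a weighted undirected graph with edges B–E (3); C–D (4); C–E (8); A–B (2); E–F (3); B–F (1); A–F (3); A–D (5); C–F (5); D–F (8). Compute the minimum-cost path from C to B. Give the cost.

6

A few of the C→B routes:
C→F→A→B: 5 + 3 + 2 = 10
C→F→E→B: 5 + 3 + 3 = 11
C→F→B: 5 + 1 = 6
Best route has total 6.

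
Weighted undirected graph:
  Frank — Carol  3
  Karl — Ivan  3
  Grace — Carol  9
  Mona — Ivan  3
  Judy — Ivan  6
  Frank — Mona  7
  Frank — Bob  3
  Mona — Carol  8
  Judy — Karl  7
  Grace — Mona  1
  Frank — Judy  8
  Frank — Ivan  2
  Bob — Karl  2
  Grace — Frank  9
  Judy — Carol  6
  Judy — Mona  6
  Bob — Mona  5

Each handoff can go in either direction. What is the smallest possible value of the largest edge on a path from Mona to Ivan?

3

Some routes from Mona to Ivan:
Mona → Ivan: max(3) = 3
Mona → Bob → Karl → Ivan: max(5, 2, 3) = 5
Mona → Bob → Frank → Carol → Judy → Ivan: max(5, 3, 3, 6, 6) = 6
Mona → Bob → Frank → Ivan: max(5, 3, 2) = 5
The minimum achievable maximum is 3.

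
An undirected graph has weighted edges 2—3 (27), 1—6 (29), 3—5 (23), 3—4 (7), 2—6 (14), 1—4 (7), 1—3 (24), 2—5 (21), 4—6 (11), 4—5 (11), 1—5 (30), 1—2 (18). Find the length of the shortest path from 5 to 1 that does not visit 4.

30

Some routes from 5 to 1 avoiding 4:
5 -> 3 -> 1: 23 + 24 = 47
5 -> 2 -> 1: 21 + 18 = 39
5 -> 1: 30
5 -> 2 -> 6 -> 1: 21 + 14 + 29 = 64
Shortest: 30.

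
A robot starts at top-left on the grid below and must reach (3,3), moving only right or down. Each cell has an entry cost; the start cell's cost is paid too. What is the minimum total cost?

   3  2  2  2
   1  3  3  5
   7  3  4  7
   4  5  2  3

19

One optimal route is r0c0→r0c1→r0c2→r1c2→r2c2→r3c2→r3c3.
Its cost is 3 + 2 + 2 + 3 + 4 + 2 + 3 = 19.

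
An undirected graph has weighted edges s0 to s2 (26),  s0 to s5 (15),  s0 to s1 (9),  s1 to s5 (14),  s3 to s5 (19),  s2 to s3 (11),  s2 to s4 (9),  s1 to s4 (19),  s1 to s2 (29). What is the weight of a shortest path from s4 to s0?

28

A few of the s4→s0 routes:
s4 → s2 → s3 → s5 → s0: 9 + 11 + 19 + 15 = 54
s4 → s2 → s0: 9 + 26 = 35
s4 → s2 → s1 → s0: 9 + 29 + 9 = 47
s4 → s1 → s0: 19 + 9 = 28
s4 → s1 → s5 → s0: 19 + 14 + 15 = 48
The minimum is 28.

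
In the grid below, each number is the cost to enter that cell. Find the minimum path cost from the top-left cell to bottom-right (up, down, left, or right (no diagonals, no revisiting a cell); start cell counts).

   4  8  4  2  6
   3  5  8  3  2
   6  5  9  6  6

Path (0,0) -> (0,1) -> (0,2) -> (0,3) -> (1,3) -> (1,4) -> (2,4): 4 + 8 + 4 + 2 + 3 + 2 + 6 = 29.

29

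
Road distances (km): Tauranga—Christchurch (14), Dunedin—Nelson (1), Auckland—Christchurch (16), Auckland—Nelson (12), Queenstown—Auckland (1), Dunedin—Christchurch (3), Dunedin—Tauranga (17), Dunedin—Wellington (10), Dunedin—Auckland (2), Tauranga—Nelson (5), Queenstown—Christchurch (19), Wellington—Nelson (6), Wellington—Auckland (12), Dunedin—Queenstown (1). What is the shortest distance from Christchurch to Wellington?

Some routes from Christchurch to Wellington:
Christchurch - Dunedin - Nelson - Wellington: 3 + 1 + 6 = 10
Christchurch - Dunedin - Wellington: 3 + 10 = 13
Christchurch - Dunedin - Auckland - Wellington: 3 + 2 + 12 = 17
Shortest: 10 km.

10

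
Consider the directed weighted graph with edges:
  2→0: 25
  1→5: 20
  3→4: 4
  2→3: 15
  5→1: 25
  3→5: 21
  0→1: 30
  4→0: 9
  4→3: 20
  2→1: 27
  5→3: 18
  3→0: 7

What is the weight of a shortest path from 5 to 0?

Routes from 5 to 0:
5→3→0: 18 + 7 = 25
5→3→4→0: 18 + 4 + 9 = 31
Shortest: 25.

25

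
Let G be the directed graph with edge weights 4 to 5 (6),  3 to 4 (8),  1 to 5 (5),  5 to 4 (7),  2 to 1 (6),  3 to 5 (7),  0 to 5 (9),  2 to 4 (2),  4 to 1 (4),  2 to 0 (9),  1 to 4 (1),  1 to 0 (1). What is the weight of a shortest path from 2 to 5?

Comparing a few candidate routes:
2 -> 4 -> 5: 2 + 6 = 8
2 -> 1 -> 4 -> 5: 6 + 1 + 6 = 13
2 -> 4 -> 1 -> 0 -> 5: 2 + 4 + 1 + 9 = 16
2 -> 4 -> 1 -> 5: 2 + 4 + 5 = 11
2 -> 1 -> 5: 6 + 5 = 11
The minimum is 8.

8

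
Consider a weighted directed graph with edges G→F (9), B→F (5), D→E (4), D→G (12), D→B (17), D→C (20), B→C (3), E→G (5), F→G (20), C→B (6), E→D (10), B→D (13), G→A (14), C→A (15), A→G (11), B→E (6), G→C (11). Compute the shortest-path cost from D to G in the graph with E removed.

Comparing a few candidate routes:
D -> B -> C -> A -> G: 17 + 3 + 15 + 11 = 46
D -> G: 12
D -> C -> A -> G: 20 + 15 + 11 = 46
D -> B -> F -> G: 17 + 5 + 20 = 42
Shortest: 12.

12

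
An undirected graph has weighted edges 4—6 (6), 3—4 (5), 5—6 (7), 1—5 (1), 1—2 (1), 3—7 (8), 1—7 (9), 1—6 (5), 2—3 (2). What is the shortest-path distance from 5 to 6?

Candidate routes:
5→1→7→3→4→6: 1 + 9 + 8 + 5 + 6 = 29
5→6: 7
5→1→6: 1 + 5 = 6
5→1→2→3→4→6: 1 + 1 + 2 + 5 + 6 = 15
The minimum is 6.

6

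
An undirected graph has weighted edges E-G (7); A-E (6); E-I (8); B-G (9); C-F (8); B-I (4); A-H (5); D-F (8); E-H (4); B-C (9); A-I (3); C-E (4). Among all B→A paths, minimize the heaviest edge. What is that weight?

4

Checking several routes:
B→G→E→A: max(9, 7, 6) = 9
B→I→A: max(4, 3) = 4
B→I→E→H→A: max(4, 8, 4, 5) = 8
B→I→E→A: max(4, 8, 6) = 8
Best route has worst link 4.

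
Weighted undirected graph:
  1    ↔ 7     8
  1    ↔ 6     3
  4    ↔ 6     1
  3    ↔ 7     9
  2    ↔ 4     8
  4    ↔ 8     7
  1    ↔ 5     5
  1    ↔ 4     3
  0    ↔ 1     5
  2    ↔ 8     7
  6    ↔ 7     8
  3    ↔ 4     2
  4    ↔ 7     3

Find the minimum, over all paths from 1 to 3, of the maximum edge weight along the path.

3

Some routes from 1 to 3:
1→6→7→4→3: max(3, 8, 3, 2) = 8
1→7→4→3: max(8, 3, 2) = 8
1→7→6→4→3: max(8, 8, 1, 2) = 8
1→4→3: max(3, 2) = 3
1→6→4→3: max(3, 1, 2) = 3
1→6→7→3: max(3, 8, 9) = 9
Best route has worst link 3.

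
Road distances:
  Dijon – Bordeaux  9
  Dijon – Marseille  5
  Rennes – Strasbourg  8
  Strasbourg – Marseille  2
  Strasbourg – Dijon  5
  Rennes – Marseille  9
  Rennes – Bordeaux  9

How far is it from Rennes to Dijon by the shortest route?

13

Candidate routes:
Rennes - Strasbourg - Marseille - Dijon: 8 + 2 + 5 = 15
Rennes - Marseille - Dijon: 9 + 5 = 14
Rennes - Marseille - Strasbourg - Dijon: 9 + 2 + 5 = 16
Rennes - Bordeaux - Dijon: 9 + 9 = 18
Rennes - Strasbourg - Dijon: 8 + 5 = 13
Shortest: 13.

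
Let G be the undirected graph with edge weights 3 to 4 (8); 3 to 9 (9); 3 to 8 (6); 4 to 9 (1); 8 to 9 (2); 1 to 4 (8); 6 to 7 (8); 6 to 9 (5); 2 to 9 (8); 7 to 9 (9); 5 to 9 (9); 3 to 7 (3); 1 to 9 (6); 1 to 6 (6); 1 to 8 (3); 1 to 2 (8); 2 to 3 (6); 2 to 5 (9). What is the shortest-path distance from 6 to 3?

Checking several routes:
6 → 1 → 8 → 3: 6 + 3 + 6 = 15
6 → 9 → 8 → 3: 5 + 2 + 6 = 13
6 → 9 → 4 → 3: 5 + 1 + 8 = 14
6 → 9 → 7 → 3: 5 + 9 + 3 = 17
6 → 7 → 3: 8 + 3 = 11
6 → 9 → 3: 5 + 9 = 14
The minimum is 11.

11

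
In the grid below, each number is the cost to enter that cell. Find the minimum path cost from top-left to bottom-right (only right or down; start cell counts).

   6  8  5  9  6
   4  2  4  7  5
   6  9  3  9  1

Cheapest: [0,0] → [1,0] → [1,1] → [1,2] → [1,3] → [1,4] → [2,4]
  6 + 4 + 2 + 4 + 7 + 5 + 1 = 29
(Top row then right column would cost 40.)

29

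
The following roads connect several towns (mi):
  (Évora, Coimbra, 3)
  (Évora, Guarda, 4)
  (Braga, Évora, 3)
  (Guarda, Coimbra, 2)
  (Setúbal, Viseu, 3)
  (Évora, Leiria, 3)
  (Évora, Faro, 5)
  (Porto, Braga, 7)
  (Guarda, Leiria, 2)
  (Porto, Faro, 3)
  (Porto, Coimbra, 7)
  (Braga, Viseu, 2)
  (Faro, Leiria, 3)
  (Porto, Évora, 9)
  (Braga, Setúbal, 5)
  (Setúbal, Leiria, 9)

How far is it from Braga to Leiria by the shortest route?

6

A few of the Braga→Leiria routes:
Braga → Porto → Faro → Leiria: 7 + 3 + 3 = 13
Braga → Évora → Coimbra → Guarda → Leiria: 3 + 3 + 2 + 2 = 10
Braga → Viseu → Setúbal → Leiria: 2 + 3 + 9 = 14
Braga → Évora → Guarda → Leiria: 3 + 4 + 2 = 9
Braga → Évora → Leiria: 3 + 3 = 6
Braga → Évora → Faro → Leiria: 3 + 5 + 3 = 11
Shortest: 6 mi.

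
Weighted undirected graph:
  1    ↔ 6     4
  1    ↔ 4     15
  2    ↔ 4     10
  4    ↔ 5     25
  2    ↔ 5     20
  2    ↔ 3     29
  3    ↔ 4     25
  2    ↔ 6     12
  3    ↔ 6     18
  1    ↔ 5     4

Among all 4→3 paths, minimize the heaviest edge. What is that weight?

Checking several routes:
4-2-6-3: max(10, 12, 18) = 18
4-2-5-1-6-3: max(10, 20, 4, 4, 18) = 20
4-1-6-3: max(15, 4, 18) = 18
The minimum achievable maximum is 18.

18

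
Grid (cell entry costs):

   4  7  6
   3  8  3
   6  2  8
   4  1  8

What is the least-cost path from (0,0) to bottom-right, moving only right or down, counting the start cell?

Cheapest: [0,0] -> [1,0] -> [2,0] -> [2,1] -> [3,1] -> [3,2]
  4 + 3 + 6 + 2 + 1 + 8 = 24

24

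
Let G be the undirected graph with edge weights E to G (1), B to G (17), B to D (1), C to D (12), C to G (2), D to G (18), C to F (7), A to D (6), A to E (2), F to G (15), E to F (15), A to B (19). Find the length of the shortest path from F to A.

Some routes from F to A:
F→C→G→B→D→A: 7 + 2 + 17 + 1 + 6 = 33
F→G→E→A: 15 + 1 + 2 = 18
F→C→G→D→A: 7 + 2 + 18 + 6 = 33
F→C→D→A: 7 + 12 + 6 = 25
F→E→A: 15 + 2 = 17
F→C→G→E→A: 7 + 2 + 1 + 2 = 12
The minimum is 12.

12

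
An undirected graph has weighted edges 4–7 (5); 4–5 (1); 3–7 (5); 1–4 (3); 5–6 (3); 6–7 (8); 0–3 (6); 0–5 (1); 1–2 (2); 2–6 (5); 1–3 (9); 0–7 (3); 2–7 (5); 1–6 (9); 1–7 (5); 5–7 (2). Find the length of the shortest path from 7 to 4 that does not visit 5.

A few of the 7→4 routes:
7 → 4: 5
7 → 2 → 1 → 4: 5 + 2 + 3 = 10
7 → 1 → 4: 5 + 3 = 8
Best route has total 5.

5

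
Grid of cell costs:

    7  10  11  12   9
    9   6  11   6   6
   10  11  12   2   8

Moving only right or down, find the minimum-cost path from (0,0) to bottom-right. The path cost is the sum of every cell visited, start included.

49

Take r0c0 → r1c0 → r1c1 → r1c2 → r1c3 → r2c3 → r2c4 for a total of 7 + 9 + 6 + 11 + 6 + 2 + 8 = 49.
(Top row then right column would cost 63.)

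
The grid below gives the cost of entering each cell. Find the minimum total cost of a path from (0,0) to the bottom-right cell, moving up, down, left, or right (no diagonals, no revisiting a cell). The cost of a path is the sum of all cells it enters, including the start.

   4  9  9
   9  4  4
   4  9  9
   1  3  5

Cheapest: (0,0)→(1,0)→(2,0)→(3,0)→(3,1)→(3,2)
  4 + 9 + 4 + 1 + 3 + 5 = 26

26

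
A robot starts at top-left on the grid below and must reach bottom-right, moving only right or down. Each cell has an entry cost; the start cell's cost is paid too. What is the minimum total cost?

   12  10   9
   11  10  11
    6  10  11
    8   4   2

43

Take r0c0 → r1c0 → r2c0 → r3c0 → r3c1 → r3c2 for a total of 12 + 11 + 6 + 8 + 4 + 2 = 43.
(Top row then right column would cost 55.)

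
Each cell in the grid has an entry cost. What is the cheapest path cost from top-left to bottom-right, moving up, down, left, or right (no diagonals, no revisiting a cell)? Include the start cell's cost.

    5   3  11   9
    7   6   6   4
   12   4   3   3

Path [0,0] [0,1] [1,1] [2,1] [2,2] [2,3]: 5 + 3 + 6 + 4 + 3 + 3 = 24.

24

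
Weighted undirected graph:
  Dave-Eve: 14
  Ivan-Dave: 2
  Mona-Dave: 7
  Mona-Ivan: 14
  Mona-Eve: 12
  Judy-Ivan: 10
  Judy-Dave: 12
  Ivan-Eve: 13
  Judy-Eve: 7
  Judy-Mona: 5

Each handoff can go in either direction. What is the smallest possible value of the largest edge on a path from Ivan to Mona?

7

Comparing a few candidate routes:
Ivan→Judy→Mona: max(10, 5) = 10
Ivan→Dave→Judy→Eve→Mona: max(2, 12, 7, 12) = 12
Ivan→Judy→Dave→Mona: max(10, 12, 7) = 12
Ivan→Dave→Mona: max(2, 7) = 7
Ivan→Judy→Eve→Mona: max(10, 7, 12) = 12
Smallest bottleneck: 7.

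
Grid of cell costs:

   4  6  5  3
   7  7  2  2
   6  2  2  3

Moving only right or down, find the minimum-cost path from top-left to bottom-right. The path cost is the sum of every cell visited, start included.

Cheapest: r0c0 → r0c1 → r0c2 → r1c2 → r1c3 → r2c3
  4 + 6 + 5 + 2 + 2 + 3 = 22
(Top row then right column would cost 23.)

22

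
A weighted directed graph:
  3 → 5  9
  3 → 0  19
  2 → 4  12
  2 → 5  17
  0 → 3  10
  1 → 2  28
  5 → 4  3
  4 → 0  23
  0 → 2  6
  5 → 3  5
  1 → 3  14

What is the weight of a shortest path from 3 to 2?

25

Routes from 3 to 2:
3 → 0 → 2: 19 + 6 = 25
3 → 5 → 4 → 0 → 2: 9 + 3 + 23 + 6 = 41
The minimum is 25.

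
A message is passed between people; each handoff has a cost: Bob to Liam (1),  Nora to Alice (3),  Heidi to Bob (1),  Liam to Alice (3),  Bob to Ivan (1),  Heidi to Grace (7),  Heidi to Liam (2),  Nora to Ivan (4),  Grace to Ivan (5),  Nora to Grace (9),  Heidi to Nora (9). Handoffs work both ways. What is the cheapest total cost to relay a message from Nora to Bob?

Checking several routes:
Nora→Ivan→Bob: 4 + 1 = 5
Nora→Alice→Liam→Heidi→Bob: 3 + 3 + 2 + 1 = 9
Nora→Heidi→Liam→Bob: 9 + 2 + 1 = 12
Nora→Heidi→Bob: 9 + 1 = 10
Nora→Alice→Liam→Bob: 3 + 3 + 1 = 7
Nora→Grace→Ivan→Bob: 9 + 5 + 1 = 15
The minimum is 5.

5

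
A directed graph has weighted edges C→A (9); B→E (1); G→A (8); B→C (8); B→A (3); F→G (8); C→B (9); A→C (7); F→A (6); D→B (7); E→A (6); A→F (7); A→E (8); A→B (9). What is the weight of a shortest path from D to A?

Paths from D to A:
D-B-C-A: 7 + 8 + 9 = 24
D-B-A: 7 + 3 = 10
D-B-E-A: 7 + 1 + 6 = 14
Shortest: 10.

10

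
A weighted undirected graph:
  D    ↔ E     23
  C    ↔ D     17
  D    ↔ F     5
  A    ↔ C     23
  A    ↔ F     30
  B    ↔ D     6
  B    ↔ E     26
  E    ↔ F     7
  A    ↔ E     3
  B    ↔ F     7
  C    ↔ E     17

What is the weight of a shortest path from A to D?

Comparing a few candidate routes:
A - E - D: 3 + 23 = 26
A - E - F - B - D: 3 + 7 + 7 + 6 = 23
A - E - F - D: 3 + 7 + 5 = 15
Shortest: 15.

15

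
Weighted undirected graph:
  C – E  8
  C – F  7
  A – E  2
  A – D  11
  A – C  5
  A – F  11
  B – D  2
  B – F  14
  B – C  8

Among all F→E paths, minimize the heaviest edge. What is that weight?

7

Comparing a few candidate routes:
F→C→B→D→A→E: max(7, 8, 2, 11, 2) = 11
F→A→E: max(11, 2) = 11
F→C→E: max(7, 8) = 8
F→C→A→E: max(7, 5, 2) = 7
Smallest bottleneck: 7.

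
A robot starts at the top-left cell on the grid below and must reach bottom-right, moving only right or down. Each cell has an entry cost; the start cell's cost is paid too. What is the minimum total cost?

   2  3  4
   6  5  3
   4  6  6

Best path: (0,0) (0,1) (0,2) (1,2) (2,2)
Cost: 2 + 3 + 4 + 3 + 6 = 18

18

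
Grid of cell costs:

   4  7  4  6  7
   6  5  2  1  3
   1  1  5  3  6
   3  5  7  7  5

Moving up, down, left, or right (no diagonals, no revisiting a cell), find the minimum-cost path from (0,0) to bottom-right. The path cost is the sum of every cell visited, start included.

31

Best path: (0,0)→(1,0)→(2,0)→(2,1)→(2,2)→(2,3)→(2,4)→(3,4)
Cost: 4 + 6 + 1 + 1 + 5 + 3 + 6 + 5 = 31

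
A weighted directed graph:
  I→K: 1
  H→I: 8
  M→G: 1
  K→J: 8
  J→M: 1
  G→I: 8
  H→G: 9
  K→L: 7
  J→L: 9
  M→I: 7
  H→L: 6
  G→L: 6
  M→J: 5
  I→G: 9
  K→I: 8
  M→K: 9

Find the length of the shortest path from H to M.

Paths from H to M:
H -> G -> I -> K -> J -> M: 9 + 8 + 1 + 8 + 1 = 27
H -> I -> K -> J -> M: 8 + 1 + 8 + 1 = 18
The minimum is 18.

18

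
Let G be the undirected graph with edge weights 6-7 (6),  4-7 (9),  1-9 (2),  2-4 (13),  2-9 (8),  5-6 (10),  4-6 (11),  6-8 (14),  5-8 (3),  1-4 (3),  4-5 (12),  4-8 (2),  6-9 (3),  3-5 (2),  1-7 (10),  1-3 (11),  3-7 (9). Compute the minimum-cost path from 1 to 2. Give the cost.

Checking several routes:
1 - 9 - 2: 2 + 8 = 10
1 - 4 - 6 - 9 - 2: 3 + 11 + 3 + 8 = 25
1 - 7 - 6 - 9 - 2: 10 + 6 + 3 + 8 = 27
1 - 4 - 2: 3 + 13 = 16
Best route has total 10.

10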